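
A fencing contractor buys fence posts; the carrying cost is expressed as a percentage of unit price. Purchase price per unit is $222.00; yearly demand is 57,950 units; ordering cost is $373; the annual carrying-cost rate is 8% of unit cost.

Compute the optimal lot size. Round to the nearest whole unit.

1,560 units

H = i·C = 0.08 × $222 = $17.7600 per unit-year
2DS/H = 2·57,950·373/17.76 = 2,434,161.04
EOQ = √2,434,161.04 ≈ 1,560.18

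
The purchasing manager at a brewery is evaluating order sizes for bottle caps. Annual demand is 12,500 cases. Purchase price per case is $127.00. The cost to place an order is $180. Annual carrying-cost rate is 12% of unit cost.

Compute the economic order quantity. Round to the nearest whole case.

Carrying cost H = $127 × 12% = $15.2400/case/yr
Optimal lot size Q* = (2 × 12,500 × $180 / $15.24)^½ ≈ 543.39

543 cases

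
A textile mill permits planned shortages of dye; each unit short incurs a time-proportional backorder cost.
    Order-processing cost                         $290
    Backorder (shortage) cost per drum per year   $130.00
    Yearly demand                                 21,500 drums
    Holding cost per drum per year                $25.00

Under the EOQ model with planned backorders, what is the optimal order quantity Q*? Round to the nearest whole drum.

Q* = √(2DS/H) · √((H + b)/b)
   = √(2 × 21,500 × 290 / 25) · √((25 + 130) / 130)
   = 706.258 × 1.0919 ≈ 771.18

771 drums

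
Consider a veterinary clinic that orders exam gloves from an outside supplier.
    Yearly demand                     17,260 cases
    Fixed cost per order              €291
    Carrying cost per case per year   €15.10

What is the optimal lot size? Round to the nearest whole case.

816 cases

Q* = √(2·D·S / H) = √(2·17,260·291 / 15.1) = √665,253.0 ≈ 815.63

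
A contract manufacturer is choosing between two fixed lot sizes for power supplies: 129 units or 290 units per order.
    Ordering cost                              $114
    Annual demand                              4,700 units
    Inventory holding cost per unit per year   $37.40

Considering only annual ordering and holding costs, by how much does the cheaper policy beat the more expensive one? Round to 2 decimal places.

TC(Q) = (D/Q)S + (Q/2)H
TC(129) = (4,700/129)×114 + (129/2)×37.4 = $6,565.79
TC(290) = (4,700/290)×114 + (290/2)×37.4 = $7,270.59
Cheaper: Q = 129.  Difference = $704.80

$704.80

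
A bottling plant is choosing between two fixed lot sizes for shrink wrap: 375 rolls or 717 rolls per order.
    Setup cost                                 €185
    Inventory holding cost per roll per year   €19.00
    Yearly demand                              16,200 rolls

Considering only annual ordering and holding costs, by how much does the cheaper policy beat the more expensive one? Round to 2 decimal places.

For each Q, cost = (D/Q)·S + (Q/2)·H.
TC(375) = (16,200/375)×185 + (375/2)×19 = €11,554.50
TC(717) = (16,200/717)×185 + (717/2)×19 = €10,991.42
Cheaper: Q = 717.  Difference = €563.08

€563.08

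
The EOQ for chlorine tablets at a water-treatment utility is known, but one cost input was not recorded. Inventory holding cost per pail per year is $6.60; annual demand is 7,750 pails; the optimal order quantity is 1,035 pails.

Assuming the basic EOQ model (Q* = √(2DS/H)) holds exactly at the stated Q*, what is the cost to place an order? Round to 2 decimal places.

Since Q* = (2DS/H)^½, squaring gives Q*²·H = 2DS.
S = Q²H / (2D) = 1,035² × 6.6 / (2 × 7,750) = 456.1345

$456.13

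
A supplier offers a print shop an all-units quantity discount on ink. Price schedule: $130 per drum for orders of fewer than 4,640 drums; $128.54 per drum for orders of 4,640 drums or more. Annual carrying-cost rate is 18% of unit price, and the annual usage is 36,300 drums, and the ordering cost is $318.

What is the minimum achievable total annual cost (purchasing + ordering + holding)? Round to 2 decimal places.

$4,722,168.11

H₁ = 18%×$130 = $23.4000;  H₂ = 18%×$128.54 = $23.1372
EOQ₁ = √(2×36,300×318/23.4000) = 993.29  (< 4,640, feasible at tier 1)
EOQ₂ = √(2×36,300×318/23.1372) = 998.91  (< 4,640 → use Q = 4,640 at tier-2 price)
TC(tier 1 (EOQ₁), Q≈993.3) = $4,742,242.87
TC(tier 2, Q≈4,640.0) = $4,722,168.11
Minimum at tier 2: $4,722,168.11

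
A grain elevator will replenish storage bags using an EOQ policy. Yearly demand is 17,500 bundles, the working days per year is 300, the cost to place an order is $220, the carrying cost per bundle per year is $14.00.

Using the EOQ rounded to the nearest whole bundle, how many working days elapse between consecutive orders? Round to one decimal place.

2DS/H = 2·17,500·220/14 = 550,000.00
EOQ = √550,000.00 ≈ 741.62 → Q = 742 bundles
Days between orders = 300 / (D/Q) = 300 / 23.585 ≈ 12.720

12.7 days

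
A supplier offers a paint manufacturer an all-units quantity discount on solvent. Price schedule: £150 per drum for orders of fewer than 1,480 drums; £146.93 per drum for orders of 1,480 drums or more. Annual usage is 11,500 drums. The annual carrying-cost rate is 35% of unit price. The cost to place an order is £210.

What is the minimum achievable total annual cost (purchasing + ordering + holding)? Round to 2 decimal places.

H₁ = 35%×£150 = £52.5000;  H₂ = 35%×£146.93 = £51.4255
EOQ₁ = √(2×11,500×210/52.5000) = 303.32  (< 1,480, feasible at tier 1)
EOQ₂ = √(2×11,500×210/51.4255) = 306.47  (< 1,480 → use Q = 1,480 at tier-2 price)
TC(tier 1 (EOQ₁), Q≈303.3) = £1,740,924.04
TC(tier 2, Q≈1,480.0) = £1,729,381.63
Minimum at tier 2: £1,729,381.63

£1,729,381.63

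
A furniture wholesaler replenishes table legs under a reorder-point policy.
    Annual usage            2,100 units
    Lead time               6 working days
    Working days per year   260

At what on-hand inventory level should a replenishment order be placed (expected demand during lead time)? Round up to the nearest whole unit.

Daily demand d = 2,100 / 260 = 8.077 units/day
Demand during lead time = 8.077 × 6 = 48.46
Reorder point = 48.46 → round up

49 units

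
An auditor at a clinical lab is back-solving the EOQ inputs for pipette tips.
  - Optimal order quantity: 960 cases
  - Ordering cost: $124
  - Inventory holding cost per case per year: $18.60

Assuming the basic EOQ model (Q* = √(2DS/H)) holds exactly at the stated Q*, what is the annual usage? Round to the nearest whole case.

EOQ relation: Q² = 2DS/H, so rearrange for the unknown.
D = Q²H / (2S) = 960² × 18.6 / (2 × 124) = 69,120.00

69,120 cases per year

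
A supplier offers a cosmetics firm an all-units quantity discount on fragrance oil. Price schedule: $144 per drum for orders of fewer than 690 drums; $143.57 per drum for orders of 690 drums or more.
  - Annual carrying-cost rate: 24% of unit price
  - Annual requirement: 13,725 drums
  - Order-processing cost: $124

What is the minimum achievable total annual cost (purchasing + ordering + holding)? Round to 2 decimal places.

$1,984,852.37

H₁ = 24%×$144 = $34.5600;  H₂ = 24%×$143.57 = $34.4568
EOQ₁ = √(2×13,725×124/34.5600) = 313.83  (< 690, feasible at tier 1)
EOQ₂ = √(2×13,725×124/34.4568) = 314.30  (< 690 → use Q = 690 at tier-2 price)
TC(tier 1 (EOQ₁), Q≈313.8) = $1,987,245.98
TC(tier 2, Q≈690.0) = $1,984,852.37
Minimum at tier 2: $1,984,852.37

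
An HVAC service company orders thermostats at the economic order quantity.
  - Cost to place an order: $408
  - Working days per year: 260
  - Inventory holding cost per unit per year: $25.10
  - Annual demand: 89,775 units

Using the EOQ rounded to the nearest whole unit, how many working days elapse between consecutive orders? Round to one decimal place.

4.9 days

Q* = √(2·D·S / H) = √(2·89,775·408 / 25.1) = √2,918,581.7 ≈ 1,708.39 → Q = 1,708 units
Days between orders = 260 / (D/Q) = 260 / 52.561 ≈ 4.947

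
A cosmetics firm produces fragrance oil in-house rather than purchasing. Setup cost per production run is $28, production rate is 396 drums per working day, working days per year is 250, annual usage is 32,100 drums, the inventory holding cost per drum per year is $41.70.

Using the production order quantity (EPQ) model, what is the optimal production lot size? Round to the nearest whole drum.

253 drums

Daily demand d = 32,100/250 = 128.400; p = 396; 1 − d/p = 0.67576
EPQ = √(2DS / (H(1 − d/p)))
    = √(2 × 32,100 × 28 / (41.7 × 0.67576)) ≈ 252.57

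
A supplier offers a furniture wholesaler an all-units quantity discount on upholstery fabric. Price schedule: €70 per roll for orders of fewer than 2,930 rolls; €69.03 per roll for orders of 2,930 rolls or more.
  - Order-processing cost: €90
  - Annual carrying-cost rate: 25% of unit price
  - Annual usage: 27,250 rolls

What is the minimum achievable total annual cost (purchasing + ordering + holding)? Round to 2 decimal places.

H₁ = 25%×€70 = €17.5000;  H₂ = 25%×€69.03 = €17.2575
EOQ₁ = √(2×27,250×90/17.5000) = 529.42  (< 2,930, feasible at tier 1)
EOQ₂ = √(2×27,250×90/17.2575) = 533.13  (< 2,930 → use Q = 2,930 at tier-2 price)
TC(tier 1 (EOQ₁), Q≈529.4) = €1,916,764.85
TC(tier 2, Q≈2,930.0) = €1,907,186.77
Minimum at tier 2: €1,907,186.77

€1,907,186.77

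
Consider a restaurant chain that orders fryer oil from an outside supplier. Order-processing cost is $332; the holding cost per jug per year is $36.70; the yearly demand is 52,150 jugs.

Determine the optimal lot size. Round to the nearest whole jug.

971 jugs

2DS/H = 2·52,150·332/36.7 = 943,531.34
EOQ = √943,531.34 ≈ 971.36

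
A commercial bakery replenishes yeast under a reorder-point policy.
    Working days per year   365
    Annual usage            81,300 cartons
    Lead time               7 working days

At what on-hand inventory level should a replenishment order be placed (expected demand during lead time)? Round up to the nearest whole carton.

Daily demand d = 81,300 / 365 = 222.740 cartons/day
Demand during lead time = 222.740 × 7 = 1,559.18
Reorder point = 1,559.18 → round up

1,560 cartons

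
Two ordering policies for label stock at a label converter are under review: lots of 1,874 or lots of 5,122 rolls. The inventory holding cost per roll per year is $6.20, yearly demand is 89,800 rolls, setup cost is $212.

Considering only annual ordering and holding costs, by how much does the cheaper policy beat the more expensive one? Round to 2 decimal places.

$3,626.82

TC(Q) = (D/Q)S + (Q/2)H
TC(1,874) = (89,800/1,874)×212 + (1,874/2)×6.2 = $15,968.20
TC(5,122) = (89,800/5,122)×212 + (5,122/2)×6.2 = $19,595.03
Cheaper: Q = 1,874.  Difference = $3,626.82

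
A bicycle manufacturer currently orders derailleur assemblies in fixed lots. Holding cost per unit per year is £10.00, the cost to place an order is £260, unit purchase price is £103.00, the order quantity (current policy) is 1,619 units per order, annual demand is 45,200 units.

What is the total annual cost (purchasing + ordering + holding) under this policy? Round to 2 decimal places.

Annual ordering cost = (D/Q)·S = (45,200/1,619) × 260 = £7,258.80
Annual holding cost  = (Q/2)·H = (1,619/2) × 10 = £8,095.00
Purchase cost = D·C = 45,200 × 103 = £4,655,600.00
Total = £7,258.80 + £8,095.00 + £4,655,600.00 = £4,670,953.80

£4,670,953.80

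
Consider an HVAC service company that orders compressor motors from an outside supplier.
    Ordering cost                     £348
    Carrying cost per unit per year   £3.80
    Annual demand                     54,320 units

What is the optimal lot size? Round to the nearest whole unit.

Optimal lot size Q* = (2 × 54,320 × £348 / £3.8)^½ ≈ 3,154.23

3,154 units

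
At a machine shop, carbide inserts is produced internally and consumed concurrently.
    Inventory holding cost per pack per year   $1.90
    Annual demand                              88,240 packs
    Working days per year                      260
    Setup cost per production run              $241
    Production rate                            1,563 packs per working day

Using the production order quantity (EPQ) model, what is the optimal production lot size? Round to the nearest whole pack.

5,347 packs

Daily demand d = 88,240/260 = 339.385; p = 1563; 1 − d/p = 0.78286
EPQ = √(2DS / (H(1 − d/p)))
    = √(2 × 88,240 × 241 / (1.9 × 0.78286)) ≈ 5,347.32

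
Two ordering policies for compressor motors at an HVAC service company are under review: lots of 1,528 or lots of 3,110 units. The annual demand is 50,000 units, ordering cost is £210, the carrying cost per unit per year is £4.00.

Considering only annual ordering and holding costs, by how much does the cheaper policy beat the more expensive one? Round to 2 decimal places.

For each Q, cost = (D/Q)·S + (Q/2)·H.
TC(1,528) = (50,000/1,528)×210 + (1,528/2)×4 = £9,927.73
TC(3,110) = (50,000/3,110)×210 + (3,110/2)×4 = £9,596.21
Cheaper: Q = 3,110.  Difference = £331.52

£331.52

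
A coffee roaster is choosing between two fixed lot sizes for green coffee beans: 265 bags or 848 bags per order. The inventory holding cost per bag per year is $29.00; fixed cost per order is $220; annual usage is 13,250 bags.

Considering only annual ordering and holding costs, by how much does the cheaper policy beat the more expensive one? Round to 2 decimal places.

$891.00

Annual cost at Q: ordering D·S/Q plus holding Q·H/2.
TC(265) = (13,250/265)×220 + (265/2)×29 = $14,842.50
TC(848) = (13,250/848)×220 + (848/2)×29 = $15,733.50
Cheaper: Q = 265.  Difference = $891.00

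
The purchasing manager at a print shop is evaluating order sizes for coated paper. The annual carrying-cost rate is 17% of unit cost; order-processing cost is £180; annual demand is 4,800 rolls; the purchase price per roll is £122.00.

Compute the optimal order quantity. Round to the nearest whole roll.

289 rolls

Holding cost per roll per year: H = 17% × £122 = £20.7400
2DS/H = 2·4,800·180/20.74 = 83,317.26
EOQ = √83,317.26 ≈ 288.65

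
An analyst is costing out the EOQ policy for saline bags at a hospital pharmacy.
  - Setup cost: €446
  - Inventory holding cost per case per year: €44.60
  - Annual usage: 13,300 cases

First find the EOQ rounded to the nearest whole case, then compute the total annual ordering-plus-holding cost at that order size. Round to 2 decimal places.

EOQ = √(2DS/H) = √(2 × 13,300 × 446 / 44.6)
    = √(266,000.00) ≈ 515.75 → Q = 516 cases
Orders/yr = 13,300/516 = 25.775; ordering cost = 25.775 × €446 = €11,495.74
Average inventory = 516/2 = 258; holding cost = 258 × €44.6 = €11,506.80
Total = €11,495.74 + €11,506.80 = €23,002.54

€23,002.54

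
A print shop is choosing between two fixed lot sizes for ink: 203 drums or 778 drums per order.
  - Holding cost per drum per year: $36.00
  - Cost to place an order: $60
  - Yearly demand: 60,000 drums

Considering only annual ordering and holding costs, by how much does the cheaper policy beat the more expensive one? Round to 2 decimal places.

TC(Q) = (D/Q)S + (Q/2)H
TC(203) = (60,000/203)×60 + (203/2)×36 = $21,387.99
TC(778) = (60,000/778)×60 + (778/2)×36 = $18,631.25
Lots of 778 are cheaper by $2,756.74.

$2,756.74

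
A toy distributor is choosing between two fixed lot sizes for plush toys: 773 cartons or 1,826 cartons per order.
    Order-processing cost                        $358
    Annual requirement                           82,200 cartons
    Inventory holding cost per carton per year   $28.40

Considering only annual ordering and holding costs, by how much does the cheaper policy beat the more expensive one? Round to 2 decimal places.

Annual cost at Q: ordering D·S/Q plus holding Q·H/2.
TC(773) = (82,200/773)×358 + (773/2)×28.4 = $49,045.94
TC(1,826) = (82,200/1,826)×358 + (1,826/2)×28.4 = $42,045.08
Lots of 1,826 are cheaper by $7,000.86.

$7,000.86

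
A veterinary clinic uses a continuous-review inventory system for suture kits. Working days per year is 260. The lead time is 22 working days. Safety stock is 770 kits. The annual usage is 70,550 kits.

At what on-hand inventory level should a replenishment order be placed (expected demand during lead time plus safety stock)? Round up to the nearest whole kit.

6,740 kits

Daily demand d = 70,550 / 260 = 271.346 kits/day
Demand during lead time = 271.346 × 22 = 5,969.62
Reorder point = 5,969.62 + 770 = 6,739.62 → round up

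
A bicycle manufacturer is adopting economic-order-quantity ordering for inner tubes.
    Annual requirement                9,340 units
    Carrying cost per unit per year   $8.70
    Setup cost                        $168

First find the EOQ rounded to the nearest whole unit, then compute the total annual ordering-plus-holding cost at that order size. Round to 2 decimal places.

$5,225.20

Q* = √(2·D·S / H) = √(2·9,340·168 / 8.7) = √360,717.2 ≈ 600.60 → Q = 601 units
Ordering: D/Q × S = 9,340/601 × $168 = $2,610.85
Holding:  Q/2 × H = 601/2 × $8.7 = $2,614.35
Total = $2,610.85 + $2,614.35 = $5,225.20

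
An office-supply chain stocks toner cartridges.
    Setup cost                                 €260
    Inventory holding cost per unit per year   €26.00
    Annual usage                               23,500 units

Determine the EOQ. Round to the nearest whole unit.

EOQ = √(2DS/H) = √(2 × 23,500 × 260 / 26)
    = √(470,000.00) ≈ 685.57

686 units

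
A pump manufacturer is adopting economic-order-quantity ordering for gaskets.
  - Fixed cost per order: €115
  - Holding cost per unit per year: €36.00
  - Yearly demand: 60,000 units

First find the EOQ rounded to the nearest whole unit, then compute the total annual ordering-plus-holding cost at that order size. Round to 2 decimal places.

€22,289.01

EOQ = √(2DS/H) = √(2 × 60,000 × 115 / 36)
    = √(383,333.33) ≈ 619.14 → Q = 619 units
Ordering: D/Q × S = 60,000/619 × €115 = €11,147.01
Holding:  Q/2 × H = 619/2 × €36 = €11,142.00
Total = €11,147.01 + €11,142.00 = €22,289.01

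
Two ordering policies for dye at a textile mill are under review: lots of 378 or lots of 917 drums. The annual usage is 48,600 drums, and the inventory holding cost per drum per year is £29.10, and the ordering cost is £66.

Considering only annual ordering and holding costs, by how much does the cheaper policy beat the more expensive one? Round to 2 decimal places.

£2,854.66

For each Q, cost = (D/Q)·S + (Q/2)·H.
TC(378) = (48,600/378)×66 + (378/2)×29.1 = £13,985.61
TC(917) = (48,600/917)×66 + (917/2)×29.1 = £16,840.28
|ΔTC| = |£13,985.61 − £16,840.28| = £2,854.66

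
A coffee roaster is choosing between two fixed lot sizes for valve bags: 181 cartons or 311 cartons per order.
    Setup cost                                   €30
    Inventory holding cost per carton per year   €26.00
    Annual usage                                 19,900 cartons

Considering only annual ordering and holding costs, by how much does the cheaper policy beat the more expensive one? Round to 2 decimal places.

€311.27

Annual cost at Q: ordering D·S/Q plus holding Q·H/2.
TC(181) = (19,900/181)×30 + (181/2)×26 = €5,651.34
TC(311) = (19,900/311)×30 + (311/2)×26 = €5,962.61
Lots of 181 are cheaper by €311.27.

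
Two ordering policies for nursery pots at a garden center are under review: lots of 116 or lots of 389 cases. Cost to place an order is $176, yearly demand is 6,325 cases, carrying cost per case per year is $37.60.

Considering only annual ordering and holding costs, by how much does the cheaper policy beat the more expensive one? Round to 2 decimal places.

Annual cost at Q: ordering D·S/Q plus holding Q·H/2.
TC(116) = (6,325/116)×176 + (116/2)×37.6 = $11,777.35
TC(389) = (6,325/389)×176 + (389/2)×37.6 = $10,174.90
|ΔTC| = |$11,777.35 − $10,174.90| = $1,602.46

$1,602.46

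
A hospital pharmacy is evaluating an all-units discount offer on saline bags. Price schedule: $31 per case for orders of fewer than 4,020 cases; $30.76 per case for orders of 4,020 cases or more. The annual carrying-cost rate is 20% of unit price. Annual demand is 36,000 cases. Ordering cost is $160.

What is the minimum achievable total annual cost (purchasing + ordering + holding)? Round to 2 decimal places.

$1,121,158.36

H₁ = 20%×$31 = $6.2000;  H₂ = 20%×$30.76 = $6.1520
EOQ₁ = √(2×36,000×160/6.2000) = 1,363.11  (< 4,020, feasible at tier 1)
EOQ₂ = √(2×36,000×160/6.1520) = 1,368.42  (< 4,020 → use Q = 4,020 at tier-2 price)
TC(tier 1 (EOQ₁), Q≈1,363.1) = $1,124,451.27
TC(tier 2, Q≈4,020.0) = $1,121,158.36
Minimum at tier 2: $1,121,158.36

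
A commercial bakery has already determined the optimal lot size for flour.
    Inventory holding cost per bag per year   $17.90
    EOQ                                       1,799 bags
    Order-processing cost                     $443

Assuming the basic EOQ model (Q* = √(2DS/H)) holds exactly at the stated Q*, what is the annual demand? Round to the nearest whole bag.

65,386 bags per year

Since Q* = (2DS/H)^½, squaring gives Q*²·H = 2DS.
D = Q²H / (2S) = 1,799² × 17.9 / (2 × 443) = 65,385.53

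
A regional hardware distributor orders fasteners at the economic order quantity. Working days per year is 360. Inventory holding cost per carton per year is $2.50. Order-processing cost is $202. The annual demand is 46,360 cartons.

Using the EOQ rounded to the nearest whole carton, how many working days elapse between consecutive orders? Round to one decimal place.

EOQ = √(2DS/H) = √(2 × 46,360 × 202 / 2.5)
    = √(7,491,776.00) ≈ 2,737.11 → Q = 2,737 cartons
T = Q/D × 360 days = 2,737/46,360 × 360 = 21.254 days

21.3 days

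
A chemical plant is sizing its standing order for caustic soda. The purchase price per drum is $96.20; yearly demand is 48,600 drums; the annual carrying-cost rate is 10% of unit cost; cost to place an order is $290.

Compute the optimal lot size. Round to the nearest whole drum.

1,712 drums

Carrying cost H = $96.2 × 10% = $9.6200/drum/yr
EOQ = √(2DS/H) = √(2 × 48,600 × 290 / 9.62)
    = √(2,930,145.53) ≈ 1,711.77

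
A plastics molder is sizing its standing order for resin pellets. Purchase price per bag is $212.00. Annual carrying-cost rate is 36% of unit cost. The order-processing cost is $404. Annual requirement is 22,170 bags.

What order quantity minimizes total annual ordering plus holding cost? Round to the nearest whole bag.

H = i·C = 0.36 × $212 = $76.3200 per bag-year
Optimal lot size Q* = (2 × 22,170 × $404 / $76.32)^½ ≈ 484.47

484 bags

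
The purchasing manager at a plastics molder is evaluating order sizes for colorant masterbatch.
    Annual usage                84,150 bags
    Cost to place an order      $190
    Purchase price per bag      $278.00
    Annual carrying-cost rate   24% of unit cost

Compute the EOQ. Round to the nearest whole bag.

H = i·C = 0.24 × $278 = $66.7200 per bag-year
Optimal lot size Q* = (2 × 84,150 × $190 / $66.72)^½ ≈ 692.29

692 bags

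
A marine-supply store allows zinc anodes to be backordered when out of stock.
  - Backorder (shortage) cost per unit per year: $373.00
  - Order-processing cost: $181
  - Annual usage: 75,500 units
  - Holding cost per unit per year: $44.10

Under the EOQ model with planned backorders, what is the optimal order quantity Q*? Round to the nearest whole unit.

Basic EOQ = √(2·75,500·181/44.1) = 787.242
Backorder adjustment √((H+b)/b) = √((44.1+373)/373) = 1.0575
Q* = 787.242 × 1.0575 ≈ 832.48

832 units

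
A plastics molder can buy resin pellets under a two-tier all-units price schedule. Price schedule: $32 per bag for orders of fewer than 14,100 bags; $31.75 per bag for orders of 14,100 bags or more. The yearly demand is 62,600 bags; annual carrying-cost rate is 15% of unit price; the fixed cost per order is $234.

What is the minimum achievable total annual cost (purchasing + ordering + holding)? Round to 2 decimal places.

$2,015,058.53

H₁ = 15%×$32 = $4.8000;  H₂ = 15%×$31.75 = $4.7625
EOQ₁ = √(2×62,600×234/4.8000) = 2,470.53  (< 14,100, feasible at tier 1)
EOQ₂ = √(2×62,600×234/4.7625) = 2,480.23  (< 14,100 → use Q = 14,100 at tier-2 price)
TC(tier 1 (EOQ₁), Q≈2,470.5) = $2,015,058.53
TC(tier 2, Q≈14,100.0) = $2,022,164.52
Minimum at tier 1 (EOQ₁): $2,015,058.53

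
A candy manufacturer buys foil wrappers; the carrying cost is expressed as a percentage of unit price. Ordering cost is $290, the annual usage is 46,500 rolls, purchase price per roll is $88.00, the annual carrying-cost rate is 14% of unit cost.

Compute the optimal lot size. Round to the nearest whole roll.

Holding cost per roll per year: H = 14% × $88 = $12.3200
EOQ = √(2DS/H) = √(2 × 46,500 × 290 / 12.32)
    = √(2,189,123.38) ≈ 1,479.57

1,480 rolls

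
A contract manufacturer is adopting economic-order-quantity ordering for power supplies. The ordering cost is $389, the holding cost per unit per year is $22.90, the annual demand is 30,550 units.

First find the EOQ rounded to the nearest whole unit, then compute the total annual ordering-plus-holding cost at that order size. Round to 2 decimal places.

2DS/H = 2·30,550·389/22.9 = 1,037,899.56
EOQ = √1,037,899.56 ≈ 1,018.77 → Q = 1,019 units
Ordering: D/Q × S = 30,550/1,019 × $389 = $11,662.37
Holding:  Q/2 × H = 1,019/2 × $22.9 = $11,667.55
Total = $11,662.37 + $11,667.55 = $23,329.92

$23,329.92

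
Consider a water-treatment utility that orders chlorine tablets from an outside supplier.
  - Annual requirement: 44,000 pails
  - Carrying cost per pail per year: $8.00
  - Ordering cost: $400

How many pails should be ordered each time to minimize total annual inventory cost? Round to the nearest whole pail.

2,098 pails

2DS/H = 2·44,000·400/8 = 4,400,000.00
EOQ = √4,400,000.00 ≈ 2,097.62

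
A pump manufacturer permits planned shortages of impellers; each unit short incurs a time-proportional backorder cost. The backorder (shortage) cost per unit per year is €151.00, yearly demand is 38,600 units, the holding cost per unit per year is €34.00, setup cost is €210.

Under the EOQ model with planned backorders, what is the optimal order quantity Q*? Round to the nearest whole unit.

764 units

Q* = √(2DS/H) · √((H + b)/b)
   = √(2 × 38,600 × 210 / 34) · √((34 + 151) / 151)
   = 690.524 × 1.1069 ≈ 764.32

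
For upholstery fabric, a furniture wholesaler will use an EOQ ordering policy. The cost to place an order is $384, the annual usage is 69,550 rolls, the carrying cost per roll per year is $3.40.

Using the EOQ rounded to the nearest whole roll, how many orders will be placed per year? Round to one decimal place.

17.5 orders per year

2DS/H = 2·69,550·384/3.4 = 15,710,117.65
EOQ = √15,710,117.65 ≈ 3,963.60 → Q = 3,964
N = D/Q = 69,550/3,964 ≈ 17.545 orders/yr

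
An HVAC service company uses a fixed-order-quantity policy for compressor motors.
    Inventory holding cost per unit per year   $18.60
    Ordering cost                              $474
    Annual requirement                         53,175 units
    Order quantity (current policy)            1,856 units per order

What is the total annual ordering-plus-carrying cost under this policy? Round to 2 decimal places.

Ordering: D/Q × S = 53,175/1,856 × $474 = $13,580.25
Holding:  Q/2 × H = 1,856/2 × $18.6 = $17,260.80
Total = $13,580.25 + $17,260.80 = $30,841.05

$30,841.05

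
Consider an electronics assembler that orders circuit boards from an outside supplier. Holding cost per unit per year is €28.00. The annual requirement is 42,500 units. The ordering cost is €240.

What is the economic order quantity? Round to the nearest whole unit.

2DS/H = 2·42,500·240/28 = 728,571.43
EOQ = √728,571.43 ≈ 853.56

854 units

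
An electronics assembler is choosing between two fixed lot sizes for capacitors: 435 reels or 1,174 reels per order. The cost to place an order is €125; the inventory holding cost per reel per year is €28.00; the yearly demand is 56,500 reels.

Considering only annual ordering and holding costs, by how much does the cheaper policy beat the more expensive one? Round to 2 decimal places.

€126.13

Annual cost at Q: ordering D·S/Q plus holding Q·H/2.
TC(435) = (56,500/435)×125 + (435/2)×28 = €22,325.63
TC(1,174) = (56,500/1,174)×125 + (1,174/2)×28 = €22,451.76
Cheaper: Q = 435.  Difference = €126.13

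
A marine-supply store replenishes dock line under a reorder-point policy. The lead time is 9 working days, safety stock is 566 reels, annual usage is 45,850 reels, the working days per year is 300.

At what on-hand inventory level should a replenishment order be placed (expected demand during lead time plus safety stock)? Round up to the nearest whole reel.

Daily demand d = 45,850 / 300 = 152.833 reels/day
Demand during lead time = 152.833 × 9 = 1,375.50
Reorder point = 1,375.50 + 566 = 1,941.50 → round up

1,942 reels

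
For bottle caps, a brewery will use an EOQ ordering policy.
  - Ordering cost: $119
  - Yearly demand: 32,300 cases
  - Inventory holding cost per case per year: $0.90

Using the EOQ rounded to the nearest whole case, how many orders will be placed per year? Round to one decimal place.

Optimal lot size Q* = (2 × 32,300 × $119 / $0.9)^½ ≈ 2,922.59 → Q = 2,923
Orders per year = D/Q = 32,300 / 2,923 = 11.050

11.1 orders per year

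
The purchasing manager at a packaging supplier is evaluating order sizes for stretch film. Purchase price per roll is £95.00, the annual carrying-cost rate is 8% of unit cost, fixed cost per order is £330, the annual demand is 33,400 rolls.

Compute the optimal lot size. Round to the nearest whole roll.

Holding cost per roll per year: H = 8% × £95 = £7.6000
Q* = √(2·D·S / H) = √(2·33,400·330 / 7.6) = √2,900,526.3 ≈ 1,703.09

1,703 rolls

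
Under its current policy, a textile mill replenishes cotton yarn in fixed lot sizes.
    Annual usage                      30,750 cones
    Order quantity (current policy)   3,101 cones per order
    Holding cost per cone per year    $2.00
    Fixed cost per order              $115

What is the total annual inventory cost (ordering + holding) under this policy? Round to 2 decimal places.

Orders/yr = 30,750/3,101 = 9.916; ordering cost = 9.916 × $115 = $1,140.36
Average inventory = 3,101/2 = 1550.5; holding cost = 1550.5 × $2 = $3,101.00
Total = $1,140.36 + $3,101.00 = $4,241.36

$4,241.36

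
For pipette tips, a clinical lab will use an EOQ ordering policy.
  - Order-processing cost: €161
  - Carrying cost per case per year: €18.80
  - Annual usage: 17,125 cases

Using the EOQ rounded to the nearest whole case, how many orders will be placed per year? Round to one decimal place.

31.6 orders per year

2DS/H = 2·17,125·161/18.8 = 293,311.17
EOQ = √293,311.17 ≈ 541.58 → Q = 542
N = D/Q = 17,125/542 ≈ 31.596 orders/yr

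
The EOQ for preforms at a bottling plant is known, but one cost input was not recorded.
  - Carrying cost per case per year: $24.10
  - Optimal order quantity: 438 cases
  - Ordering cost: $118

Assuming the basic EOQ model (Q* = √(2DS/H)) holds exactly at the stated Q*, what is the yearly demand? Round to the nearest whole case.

Since Q* = (2DS/H)^½, squaring gives Q*²·H = 2DS.
D = Q²H / (2S) = 438² × 24.1 / (2 × 118) = 19,590.85

19,591 cases per year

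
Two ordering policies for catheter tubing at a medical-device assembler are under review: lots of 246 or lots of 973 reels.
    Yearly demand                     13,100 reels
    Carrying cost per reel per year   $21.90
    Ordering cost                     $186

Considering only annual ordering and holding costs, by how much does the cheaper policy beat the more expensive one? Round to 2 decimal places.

TC(Q) = (D/Q)S + (Q/2)H
TC(246) = (13,100/246)×186 + (246/2)×21.9 = $12,598.58
TC(973) = (13,100/973)×186 + (973/2)×21.9 = $13,158.56
|ΔTC| = |$12,598.58 − $13,158.56| = $559.99

$559.99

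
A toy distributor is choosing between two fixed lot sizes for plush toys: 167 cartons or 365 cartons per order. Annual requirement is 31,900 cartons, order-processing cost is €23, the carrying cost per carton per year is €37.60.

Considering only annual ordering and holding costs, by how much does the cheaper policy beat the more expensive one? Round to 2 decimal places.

€1,339.12

For each Q, cost = (D/Q)·S + (Q/2)·H.
TC(167) = (31,900/167)×23 + (167/2)×37.6 = €7,533.01
TC(365) = (31,900/365)×23 + (365/2)×37.6 = €8,872.14
Lots of 167 are cheaper by €1,339.12.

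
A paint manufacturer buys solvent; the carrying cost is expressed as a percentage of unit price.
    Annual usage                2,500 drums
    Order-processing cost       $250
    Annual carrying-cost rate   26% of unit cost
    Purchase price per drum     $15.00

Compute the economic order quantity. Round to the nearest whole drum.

Holding cost per drum per year: H = 26% × $15 = $3.9000
Q* = √(2·D·S / H) = √(2·2,500·250 / 3.9) = √320,512.8 ≈ 566.14

566 drums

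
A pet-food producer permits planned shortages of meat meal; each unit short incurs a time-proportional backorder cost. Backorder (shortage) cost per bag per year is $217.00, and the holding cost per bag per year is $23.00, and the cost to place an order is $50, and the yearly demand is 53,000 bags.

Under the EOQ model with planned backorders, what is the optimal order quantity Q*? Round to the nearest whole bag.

505 bags

Basic EOQ = √(2·53,000·50/23) = 480.036
Backorder adjustment √((H+b)/b) = √((23+217)/217) = 1.0517
Q* = 480.036 × 1.0517 ≈ 504.84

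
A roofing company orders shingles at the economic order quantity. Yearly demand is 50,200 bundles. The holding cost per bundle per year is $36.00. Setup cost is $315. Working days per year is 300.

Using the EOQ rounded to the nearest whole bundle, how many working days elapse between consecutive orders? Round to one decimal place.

5.6 days

2DS/H = 2·50,200·315/36 = 878,500.00
EOQ = √878,500.00 ≈ 937.28 → Q = 937 bundles
T = Q/D × 300 days = 937/50,200 × 300 = 5.600 days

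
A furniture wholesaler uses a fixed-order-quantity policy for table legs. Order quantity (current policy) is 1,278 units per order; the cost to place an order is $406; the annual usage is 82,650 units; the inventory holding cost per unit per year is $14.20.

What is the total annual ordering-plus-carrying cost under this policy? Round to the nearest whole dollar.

$35,330

Orders/yr = 82,650/1,278 = 64.671; ordering cost = 64.671 × $406 = $26,256.57
Average inventory = 1,278/2 = 639; holding cost = 639 × $14.2 = $9,073.80
Total = $26,256.57 + $9,073.80 = $35,330.37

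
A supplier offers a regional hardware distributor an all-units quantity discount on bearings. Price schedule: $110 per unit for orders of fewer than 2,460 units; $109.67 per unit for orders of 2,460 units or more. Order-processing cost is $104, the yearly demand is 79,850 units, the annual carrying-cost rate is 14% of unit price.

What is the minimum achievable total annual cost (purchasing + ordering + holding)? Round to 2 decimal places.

$8,779,410.45

H₁ = 14%×$110 = $15.4000;  H₂ = 14%×$109.67 = $15.3538
EOQ₁ = √(2×79,850×104/15.4000) = 1,038.51  (< 2,460, feasible at tier 1)
EOQ₂ = √(2×79,850×104/15.3538) = 1,040.07  (< 2,460 → use Q = 2,460 at tier-2 price)
TC(tier 1 (EOQ₁), Q≈1,038.5) = $8,799,492.98
TC(tier 2, Q≈2,460.0) = $8,779,410.45
Minimum at tier 2: $8,779,410.45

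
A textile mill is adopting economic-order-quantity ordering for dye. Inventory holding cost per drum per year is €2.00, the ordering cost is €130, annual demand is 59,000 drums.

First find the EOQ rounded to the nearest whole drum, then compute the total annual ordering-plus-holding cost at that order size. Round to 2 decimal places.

Q* = √(2·D·S / H) = √(2·59,000·130 / 2) = √7,670,000.0 ≈ 2,769.48 → Q = 2,769 drums
Annual ordering cost = (D/Q)·S = (59,000/2,769) × 130 = €2,769.95
Annual holding cost  = (Q/2)·H = (2,769/2) × 2 = €2,769.00
Total = €2,769.95 + €2,769.00 = €5,538.95

€5,538.95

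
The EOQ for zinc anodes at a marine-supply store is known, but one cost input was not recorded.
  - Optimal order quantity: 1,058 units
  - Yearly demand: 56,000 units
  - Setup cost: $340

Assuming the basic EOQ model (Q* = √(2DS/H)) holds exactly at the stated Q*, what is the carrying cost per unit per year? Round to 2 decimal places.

$34.02

Since Q* = (2DS/H)^½, squaring gives Q*²·H = 2DS.
H = 2DS / Q² = 2 × 56,000 × 340 / 1,058² = 34.0193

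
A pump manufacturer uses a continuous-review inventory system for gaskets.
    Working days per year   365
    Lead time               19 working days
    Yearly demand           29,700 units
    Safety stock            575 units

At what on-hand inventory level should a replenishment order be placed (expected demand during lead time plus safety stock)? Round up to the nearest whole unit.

2,122 units

Daily demand d = 29,700 / 365 = 81.370 units/day
Demand during lead time = 81.370 × 19 = 1,546.03
Reorder point = 1,546.03 + 575 = 2,121.03 → round up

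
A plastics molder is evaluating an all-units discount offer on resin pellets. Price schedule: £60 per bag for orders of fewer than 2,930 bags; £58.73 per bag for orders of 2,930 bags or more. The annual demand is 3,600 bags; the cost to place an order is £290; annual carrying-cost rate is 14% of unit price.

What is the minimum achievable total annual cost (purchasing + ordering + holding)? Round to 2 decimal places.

H₁ = 14%×£60 = £8.4000;  H₂ = 14%×£58.73 = £8.2222
EOQ₁ = √(2×3,600×290/8.4000) = 498.57  (< 2,930, feasible at tier 1)
EOQ₂ = √(2×3,600×290/8.2222) = 503.93  (< 2,930 → use Q = 2,930 at tier-2 price)
TC(tier 1 (EOQ₁), Q≈498.6) = £220,187.98
TC(tier 2, Q≈2,930.0) = £223,829.84
Minimum at tier 1 (EOQ₁): £220,187.98

£220,187.98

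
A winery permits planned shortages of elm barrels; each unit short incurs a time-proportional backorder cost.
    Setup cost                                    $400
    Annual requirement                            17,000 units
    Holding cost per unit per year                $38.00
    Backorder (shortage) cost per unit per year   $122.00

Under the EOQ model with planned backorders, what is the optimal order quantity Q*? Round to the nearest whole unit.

685 units

Q* = √(2DS/H) · √((H + b)/b)
   = √(2 × 17,000 × 400 / 38) · √((38 + 122) / 122)
   = 598.243 × 1.1452 ≈ 685.11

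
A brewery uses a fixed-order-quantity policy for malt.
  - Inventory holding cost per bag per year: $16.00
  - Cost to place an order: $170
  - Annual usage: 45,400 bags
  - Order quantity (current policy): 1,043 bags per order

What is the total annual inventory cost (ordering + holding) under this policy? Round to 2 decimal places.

$15,743.81

Annual ordering cost = (D/Q)·S = (45,400/1,043) × 170 = $7,399.81
Annual holding cost  = (Q/2)·H = (1,043/2) × 16 = $8,344.00
Total = $7,399.81 + $8,344.00 = $15,743.81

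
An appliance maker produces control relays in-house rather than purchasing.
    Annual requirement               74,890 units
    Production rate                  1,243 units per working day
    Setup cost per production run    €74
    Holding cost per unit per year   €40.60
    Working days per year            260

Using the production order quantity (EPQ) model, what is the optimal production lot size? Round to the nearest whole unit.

596 units

d = 74,890/260 = 288.0385 units/day;  effective holding cost H(1 − d/p) = 40.6·(1 − 288.0385/1243) = 31.19182
Q* = √(2DS / H_eff) = √(2·74,890·74 / 31.19182) ≈ 596.10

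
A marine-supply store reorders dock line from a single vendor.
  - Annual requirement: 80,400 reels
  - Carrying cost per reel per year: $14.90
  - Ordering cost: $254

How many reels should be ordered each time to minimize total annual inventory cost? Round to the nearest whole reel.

Q* = √(2·D·S / H) = √(2·80,400·254 / 14.9) = √2,741,154.4 ≈ 1,655.64

1,656 reels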